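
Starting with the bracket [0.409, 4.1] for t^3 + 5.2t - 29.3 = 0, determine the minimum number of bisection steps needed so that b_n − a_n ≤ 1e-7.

26

Initial width b − a = 4.1 − 0.409 = 3.691000.
After n steps the width is (b−a)/2^n; need (b−a)/2^n ≤ 1e-7.
So n ≥ log₂(3.691000/1e-7) = log₂(36910000.0000) ≈ 25.1375.
Hence n = 26.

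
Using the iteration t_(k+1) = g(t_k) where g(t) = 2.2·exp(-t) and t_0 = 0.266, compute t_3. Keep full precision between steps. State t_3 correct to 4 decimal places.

t_1 = g(0.266000) = 1.686166
t_2 = g(1.686166) = 0.407502
t_3 = g(0.407502) = 1.463682

1.4637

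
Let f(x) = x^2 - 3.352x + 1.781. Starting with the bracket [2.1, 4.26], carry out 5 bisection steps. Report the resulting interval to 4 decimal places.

[2.6400, 2.7075]

f(2.100000) = -0.848200, f(4.260000) = 5.649080 (opposite signs)
step 1: m = 3.180000, f(m) = 1.234040 > 0 → root in [2.100000, 3.180000]
step 2: m = 2.640000, f(m) = -0.098680 < 0 → root in [2.640000, 3.180000]
step 3: m = 2.910000, f(m) = 0.494780 > 0 → root in [2.640000, 2.910000]
step 4: m = 2.775000, f(m) = 0.179825 > 0 → root in [2.640000, 2.775000]
step 5: m = 2.707500, f(m) = 0.036016 > 0 → root in [2.640000, 2.707500]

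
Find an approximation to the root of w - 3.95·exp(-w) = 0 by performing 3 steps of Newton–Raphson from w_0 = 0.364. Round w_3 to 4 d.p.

f'(w) = 1 + 3.95·exp(-w)
w_0 = 0.364000: f = -2.380820, f' = 3.744820 → w_1 = 0.364000 - (-2.380820)/(3.744820) = 0.999764
w_1 = 0.999764: f = -0.453704, f' = 2.453467 → w_2 = 0.999764 - (-0.453704)/(2.453467) = 1.184687
w_2 = 1.184687: f = -0.023388, f' = 2.208075 → w_3 = 1.184687 - (-0.023388)/(2.208075) = 1.195279

1.1953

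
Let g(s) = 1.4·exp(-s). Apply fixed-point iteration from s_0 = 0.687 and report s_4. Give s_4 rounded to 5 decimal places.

s_1 = g(0.687000) = 0.704316
s_2 = g(0.704316) = 0.692225
s_3 = g(0.692225) = 0.700646
s_4 = g(0.700646) = 0.694771

0.69477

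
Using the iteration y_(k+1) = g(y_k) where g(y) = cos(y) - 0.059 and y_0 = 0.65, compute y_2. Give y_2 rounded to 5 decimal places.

0.68143

y_1 = g(0.650000) = 0.737084
y_2 = g(0.737084) = 0.681432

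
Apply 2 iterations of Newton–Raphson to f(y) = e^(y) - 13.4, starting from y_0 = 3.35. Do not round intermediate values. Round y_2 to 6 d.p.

2.618746

Newton update: y ← y − f(y)/f'(y).
f'(y) = e^(y)
y_0 = 3.350000: f = 15.102734, f' = 28.502734 → y_1 = 3.350000 - (15.102734)/(28.502734) = 2.820130
y_1 = 2.820130: f = 3.379038, f' = 16.779038 → y_2 = 2.820130 - (3.379038)/(16.779038) = 2.618746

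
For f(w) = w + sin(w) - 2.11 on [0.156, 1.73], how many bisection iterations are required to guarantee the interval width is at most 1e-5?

18

Initial width b − a = 1.73 − 0.156 = 1.574000.
After n steps the width is (b−a)/2^n; need (b−a)/2^n ≤ 1e-5.
So n ≥ log₂(1.574000/1e-5) = log₂(157400.0000) ≈ 17.2641.
Hence n = 18.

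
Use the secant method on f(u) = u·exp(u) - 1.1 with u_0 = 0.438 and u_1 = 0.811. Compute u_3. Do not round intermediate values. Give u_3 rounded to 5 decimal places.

Secant update: u_(k+1) = u_k − f(u_k)·(u_k − u_(k-1))/(f(u_k) − f(u_(k-1))).
f(u_0) = -0.421273, f(u_1) = 0.724877
u_2 = 0.811000 - (0.724877)·(0.811000 - 0.438000)/(0.724877 - (-0.421273)) = 0.575098; f(u_2) = -0.077876
u_3 = 0.575098 - (-0.077876)·(0.575098 - 0.811000)/(-0.077876 - (0.724877)) = 0.597983; f(u_3) = -0.012599

0.59798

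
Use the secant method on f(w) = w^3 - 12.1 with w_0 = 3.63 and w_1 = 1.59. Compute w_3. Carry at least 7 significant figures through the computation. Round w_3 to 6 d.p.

2.438728

Secant update: w_(k+1) = w_k − f(w_k)·(w_k − w_(k-1))/(f(w_k) − f(w_(k-1))).
f(w_0) = 35.732147, f(w_1) = -8.080321
w_2 = 1.590000 - (-8.080321)·(1.590000 - 3.630000)/(-8.080321 - (35.732147)) = 1.966237; f(w_2) = -4.498359
w_3 = 1.966237 - (-4.498359)·(1.966237 - 1.590000)/(-4.498359 - (-8.080321)) = 2.438728; f(w_3) = 2.404084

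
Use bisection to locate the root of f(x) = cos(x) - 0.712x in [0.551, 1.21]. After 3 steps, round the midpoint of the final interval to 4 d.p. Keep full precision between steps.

0.9217

f(0.551000) = 0.459689, f(1.210000) = -0.508501 (opposite signs)
step 1: m = 0.880500, f(m) = 0.009850 > 0 → root in [0.880500, 1.210000]
step 2: m = 1.045250, f(m) = -0.242532 < 0 → root in [0.880500, 1.045250]
step 3: m = 0.962875, f(m) = -0.114405 < 0 → root in [0.880500, 0.962875]
Midpoint of [0.880500, 0.962875] = 0.921687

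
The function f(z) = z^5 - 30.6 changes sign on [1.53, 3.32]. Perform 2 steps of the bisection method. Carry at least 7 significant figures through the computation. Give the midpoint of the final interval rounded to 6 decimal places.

f(1.530000) = -22.215886, f(3.320000) = 372.757762 (opposite signs)
step 1: m = 2.425000, f(m) = 53.260745 > 0 → root in [1.530000, 2.425000]
step 2: m = 1.977500, f(m) = -0.359953 < 0 → root in [1.977500, 2.425000]
Midpoint of [1.977500, 2.425000] = 2.201250

2.201250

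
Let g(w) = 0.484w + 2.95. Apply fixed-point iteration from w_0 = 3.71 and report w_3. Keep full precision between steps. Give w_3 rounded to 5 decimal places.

5.48949

w_1 = g(3.710000) = 4.745640
w_2 = g(4.745640) = 5.246890
w_3 = g(5.246890) = 5.489495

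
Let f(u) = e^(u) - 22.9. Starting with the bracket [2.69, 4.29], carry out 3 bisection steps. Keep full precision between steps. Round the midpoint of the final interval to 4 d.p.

3.1900

f(2.690000) = -8.168324, f(4.290000) = 50.066468 (opposite signs)
step 1: m = 3.490000, f(m) = 9.885948 > 0 → root in [2.690000, 3.490000]
step 2: m = 3.090000, f(m) = -0.922922 < 0 → root in [3.090000, 3.490000]
step 3: m = 3.290000, f(m) = 3.942864 > 0 → root in [3.090000, 3.290000]
Midpoint of [3.090000, 3.290000] = 3.190000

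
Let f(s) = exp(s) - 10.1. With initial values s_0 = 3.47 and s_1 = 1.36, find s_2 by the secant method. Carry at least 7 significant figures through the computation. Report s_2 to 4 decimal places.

1.8235

Secant update: s_(k+1) = s_k − f(s_k)·(s_k − s_(k-1))/(f(s_k) − f(s_(k-1))).
f(s_0) = 22.036742, f(s_1) = -6.203807
s_2 = 1.360000 - (-6.203807)·(1.360000 - 3.470000)/(-6.203807 - (22.036742)) = 1.823519; f(s_2) = -3.906384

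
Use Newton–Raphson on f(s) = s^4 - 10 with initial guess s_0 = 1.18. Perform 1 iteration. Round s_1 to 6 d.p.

f'(s) = 4s^3
s_0 = 1.180000: f = -8.061222, f' = 6.572128 → s_1 = 1.180000 - (-8.061222)/(6.572128) = 2.406577

2.406577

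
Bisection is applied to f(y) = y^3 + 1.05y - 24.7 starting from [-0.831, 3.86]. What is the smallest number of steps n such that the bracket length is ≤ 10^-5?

Initial width b − a = 3.86 − -0.831 = 4.691000.
After n steps the width is (b−a)/2^n; need (b−a)/2^n ≤ 10^-5.
So n ≥ log₂(4.691000/10^-5) = log₂(469100.0000) ≈ 18.8395.
Hence n = 19.

19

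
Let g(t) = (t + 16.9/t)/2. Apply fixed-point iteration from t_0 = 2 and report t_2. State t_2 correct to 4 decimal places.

t_1 = g(2.000000) = 5.225000
t_2 = g(5.225000) = 4.229725

4.2297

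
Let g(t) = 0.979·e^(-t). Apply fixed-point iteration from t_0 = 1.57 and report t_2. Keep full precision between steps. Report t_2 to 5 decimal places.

t_1 = g(1.570000) = 0.203676
t_2 = g(0.203676) = 0.798596

0.79860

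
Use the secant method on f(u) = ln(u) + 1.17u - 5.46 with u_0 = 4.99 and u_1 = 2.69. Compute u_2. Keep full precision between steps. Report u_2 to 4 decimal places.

f(u_0) = 1.985736, f(u_1) = -1.323159
u_2 = 2.690000 - (-1.323159)·(2.690000 - 4.990000)/(-1.323159 - (1.985736)) = 3.609723; f(u_2) = 0.047006

3.6097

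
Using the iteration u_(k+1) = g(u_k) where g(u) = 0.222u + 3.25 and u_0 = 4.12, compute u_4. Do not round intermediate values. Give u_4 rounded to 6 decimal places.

4.177239

u_1 = g(4.120000) = 4.164640
u_2 = g(4.164640) = 4.174550
u_3 = g(4.174550) = 4.176750
u_4 = g(4.176750) = 4.177239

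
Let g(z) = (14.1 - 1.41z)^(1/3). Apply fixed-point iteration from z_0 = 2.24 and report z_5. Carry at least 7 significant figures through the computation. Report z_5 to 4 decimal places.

2.2218

z_1 = g(2.240000) = 2.220037
z_2 = g(2.220037) = 2.221939
z_3 = g(2.221939) = 2.221758
z_4 = g(2.221758) = 2.221776
z_5 = g(2.221776) = 2.221774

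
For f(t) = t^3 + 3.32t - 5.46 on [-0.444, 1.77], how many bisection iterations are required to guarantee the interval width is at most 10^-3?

Initial width b − a = 1.77 − -0.444 = 2.214000.
After n steps the width is (b−a)/2^n; need (b−a)/2^n ≤ 10^-3.
So n ≥ log₂(2.214000/10^-3) = log₂(2214.0000) ≈ 11.1124.
Hence n = 12.

12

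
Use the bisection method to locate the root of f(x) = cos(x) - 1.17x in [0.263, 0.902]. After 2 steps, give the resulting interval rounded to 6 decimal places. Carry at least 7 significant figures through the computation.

f(0.263000) = 0.657904, f(0.902000) = -0.435298 (opposite signs)
step 1: m = 0.582500, f(m) = 0.153565 > 0 → root in [0.582500, 0.902000]
step 2: m = 0.742250, f(m) = -0.131483 < 0 → root in [0.582500, 0.742250]

[0.582500, 0.742250]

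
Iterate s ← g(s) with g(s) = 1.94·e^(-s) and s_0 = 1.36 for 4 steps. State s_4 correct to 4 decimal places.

1.0683

s_1 = g(1.360000) = 0.497922
s_2 = g(0.497922) = 1.179117
s_3 = g(1.179117) = 0.596647
s_4 = g(0.596647) = 1.068270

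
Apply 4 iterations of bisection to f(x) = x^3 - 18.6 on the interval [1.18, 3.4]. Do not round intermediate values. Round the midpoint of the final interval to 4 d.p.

2.6369

f(1.180000) = -16.956968, f(3.400000) = 20.704000 (opposite signs)
step 1: m = 2.290000, f(m) = -6.591011 < 0 → root in [2.290000, 3.400000]
step 2: m = 2.845000, f(m) = 4.427501 > 0 → root in [2.290000, 2.845000]
step 3: m = 2.567500, f(m) = -1.674896 < 0 → root in [2.567500, 2.845000]
step 4: m = 2.706250, f(m) = 1.220004 > 0 → root in [2.567500, 2.706250]
Midpoint of [2.567500, 2.706250] = 2.636875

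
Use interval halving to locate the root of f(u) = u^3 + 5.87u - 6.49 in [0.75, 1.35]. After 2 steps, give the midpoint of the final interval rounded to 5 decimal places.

0.97500

f(0.750000) = -1.665625, f(1.350000) = 3.894875 (opposite signs)
step 1: m = 1.050000, f(m) = 0.831125 > 0 → root in [0.750000, 1.050000]
step 2: m = 0.900000, f(m) = -0.478000 < 0 → root in [0.900000, 1.050000]
Midpoint of [0.900000, 1.050000] = 0.975000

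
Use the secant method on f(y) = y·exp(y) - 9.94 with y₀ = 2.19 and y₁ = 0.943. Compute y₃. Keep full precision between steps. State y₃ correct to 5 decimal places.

Secant update: y_(k+1) = y_k − f(y_k)·(y_k − y_(k-1))/(f(y_k) − f(y_(k-1))).
f(y_0) = 9.628117, f(y_1) = -7.518684
y_2 = 0.943000 - (-7.518684)·(0.943000 - 2.190000)/(-7.518684 - (9.628117)) = 1.489796; f(y_2) = -3.330983
y_3 = 1.489796 - (-3.330983)·(1.489796 - 0.943000)/(-3.330983 - (-7.518684)) = 1.924728; f(y_3) = 3.250716

1.92473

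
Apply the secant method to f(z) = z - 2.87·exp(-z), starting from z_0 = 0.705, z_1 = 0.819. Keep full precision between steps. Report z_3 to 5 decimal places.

1.02639

f(z_0) = -0.713092, f(z_1) = -0.446304
z_2 = 0.819000 - (-0.446304)·(0.819000 - 0.705000)/(-0.446304 - (-0.713092)) = 1.009708; f(z_2) = -0.035906
z_3 = 1.009708 - (-0.035906)·(1.009708 - 0.819000)/(-0.035906 - (-0.446304)) = 1.026393; f(z_3) = -0.001919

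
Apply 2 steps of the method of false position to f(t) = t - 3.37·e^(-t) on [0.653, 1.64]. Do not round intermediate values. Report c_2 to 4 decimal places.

1.1181

False-position update: c = (a·f(b) − b·f(a))/(f(b) − f(a)); replace the endpoint whose sign matches f(c).
f(0.653000) = -1.101024, f(1.640000) = 0.986287
step 1: c = 1.173627, f(c) = 0.131477 > 0 → new bracket [0.653000, 1.173627]
step 2: c = 1.118089, f(c) = 0.016423 > 0 → new bracket [0.653000, 1.118089]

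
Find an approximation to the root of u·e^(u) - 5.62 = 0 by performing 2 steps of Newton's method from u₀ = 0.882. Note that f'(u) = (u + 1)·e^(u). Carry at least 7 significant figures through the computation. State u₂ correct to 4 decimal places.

1.4345

u_0 = 0.882000: f = -3.489329, f' = 4.546397 → u_1 = 0.882000 - (-3.489329)/(4.546397) = 1.649493
u_1 = 1.649493: f = 2.964528, f' = 13.788870 → u_2 = 1.649493 - (2.964528)/(13.788870) = 1.434499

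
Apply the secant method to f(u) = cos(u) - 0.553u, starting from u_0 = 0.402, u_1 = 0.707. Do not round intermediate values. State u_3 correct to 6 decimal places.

Secant update: u_(k+1) = u_k − f(u_k)·(u_k − u_(k-1))/(f(u_k) − f(u_(k-1))).
f(u_0) = 0.697974, f(u_1) = 0.369343
u_2 = 0.707000 - (0.369343)·(0.707000 - 0.402000)/(0.369343 - (0.697974)) = 1.049784; f(u_2) = -0.082772
u_3 = 1.049784 - (-0.082772)·(1.049784 - 0.707000)/(-0.082772 - (0.369343)) = 0.987028; f(u_3) = 0.005346

0.987028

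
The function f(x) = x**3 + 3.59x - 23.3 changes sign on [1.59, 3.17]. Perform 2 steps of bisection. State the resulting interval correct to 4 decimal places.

f(1.590000) = -13.572221, f(3.170000) = 19.935313 (opposite signs)
step 1: m = 2.380000, f(m) = -1.274528 < 0 → root in [2.380000, 3.170000]
step 2: m = 2.775000, f(m) = 8.031484 > 0 → root in [2.380000, 2.775000]

[2.3800, 2.7750]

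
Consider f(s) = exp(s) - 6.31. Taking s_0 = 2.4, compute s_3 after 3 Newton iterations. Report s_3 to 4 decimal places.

Newton update: s ← s − f(s)/f'(s).
f'(s) = exp(s)
s_0 = 2.400000: f = 4.713176, f' = 11.023176 → s_1 = 2.400000 - (4.713176)/(11.023176) = 1.972430
s_1 = 1.972430: f = 0.878124, f' = 7.188124 → s_2 = 1.972430 - (0.878124)/(7.188124) = 1.850267
s_2 = 1.850267: f = 0.051518, f' = 6.361518 → s_3 = 1.850267 - (0.051518)/(6.361518) = 1.842169

1.8422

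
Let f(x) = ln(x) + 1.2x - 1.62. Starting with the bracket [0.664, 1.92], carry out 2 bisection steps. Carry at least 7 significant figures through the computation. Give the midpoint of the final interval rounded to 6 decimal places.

1.135000

f(0.664000) = -1.232673, f(1.920000) = 1.336325 (opposite signs)
step 1: m = 1.292000, f(m) = 0.186591 > 0 → root in [0.664000, 1.292000]
step 2: m = 0.978000, f(m) = -0.468646 < 0 → root in [0.978000, 1.292000]
Midpoint of [0.978000, 1.292000] = 1.135000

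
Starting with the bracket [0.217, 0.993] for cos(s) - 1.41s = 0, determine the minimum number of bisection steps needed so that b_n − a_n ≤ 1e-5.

Initial width b − a = 0.993 − 0.217 = 0.776000.
After n steps the width is (b−a)/2^n; need (b−a)/2^n ≤ 1e-5.
So n ≥ log₂(0.776000/1e-5) = log₂(77600.0000) ≈ 16.2438.
Hence n = 17.

17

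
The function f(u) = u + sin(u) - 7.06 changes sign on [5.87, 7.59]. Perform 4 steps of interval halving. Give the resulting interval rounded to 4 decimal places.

f(5.870000) = -1.591529, f(7.590000) = 1.495359 (opposite signs)
step 1: m = 6.730000, f(m) = 0.102095 > 0 → root in [5.870000, 6.730000]
step 2: m = 6.300000, f(m) = -0.743186 < 0 → root in [6.300000, 6.730000]
step 3: m = 6.515000, f(m) = -0.315256 < 0 → root in [6.515000, 6.730000]
step 4: m = 6.622500, f(m) = -0.104659 < 0 → root in [6.622500, 6.730000]

[6.6225, 6.7300]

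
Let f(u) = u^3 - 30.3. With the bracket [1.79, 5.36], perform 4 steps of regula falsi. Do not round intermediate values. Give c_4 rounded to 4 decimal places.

f(1.790000) = -24.564661, f(5.360000) = 123.690656
step 1: c = 2.381519, f(c) = -16.792899 < 0 → new bracket [2.381519, 5.360000]
step 2: c = 2.737556, f(c) = -9.784175 < 0 → new bracket [2.737556, 5.360000]
step 3: c = 2.929790, f(c) = -5.151644 < 0 → new bracket [2.929790, 5.360000]
step 4: c = 3.026960, f(c) = -2.565518 < 0 → new bracket [3.026960, 5.360000]

3.0270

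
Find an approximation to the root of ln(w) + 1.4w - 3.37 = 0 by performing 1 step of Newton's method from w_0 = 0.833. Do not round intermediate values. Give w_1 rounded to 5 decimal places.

1.75072

Newton update: w ← w − f(w)/f'(w).
f'(w) = 1/w + 1.4
w_0 = 0.833000: f = -2.386522, f' = 2.600480 → w_1 = 0.833000 - (-2.386522)/(2.600480) = 1.750723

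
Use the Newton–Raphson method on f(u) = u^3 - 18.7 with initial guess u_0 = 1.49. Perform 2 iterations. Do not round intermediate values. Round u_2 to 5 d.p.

f'(u) = 3u^2
u_0 = 1.490000: f = -15.392051, f' = 6.660300 → u_1 = 1.490000 - (-15.392051)/(6.660300) = 3.801015
u_1 = 3.801015: f = 36.215967, f' = 43.343138 → u_2 = 3.801015 - (36.215967)/(43.343138) = 2.965451

2.96545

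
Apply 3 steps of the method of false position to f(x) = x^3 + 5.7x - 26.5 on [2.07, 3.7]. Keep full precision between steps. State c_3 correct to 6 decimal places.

2.344258

f(2.070000) = -5.831257, f(3.700000) = 45.243000
step 1: c = 2.256101, f(c) = -2.156698 < 0 → new bracket [2.256101, 3.700000]
step 2: c = 2.321798, f(c) = -0.749521 < 0 → new bracket [2.321798, 3.700000]
step 3: c = 2.344258, f(c) = -0.254746 < 0 → new bracket [2.344258, 3.700000]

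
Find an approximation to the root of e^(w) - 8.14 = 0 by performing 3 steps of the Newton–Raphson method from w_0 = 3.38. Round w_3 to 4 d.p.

2.1051

f'(w) = e^(w)
w_0 = 3.380000: f = 21.230771, f' = 29.370771 → w_1 = 3.380000 - (21.230771)/(29.370771) = 2.657146
w_1 = 2.657146: f = 6.115550, f' = 14.255550 → w_2 = 2.657146 - (6.115550)/(14.255550) = 2.228152
w_2 = 2.228152: f = 1.142696, f' = 9.282696 → w_3 = 2.228152 - (1.142696)/(9.282696) = 2.105052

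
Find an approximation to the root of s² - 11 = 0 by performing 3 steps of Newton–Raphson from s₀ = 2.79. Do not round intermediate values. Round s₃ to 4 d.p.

f'(s) = 2s
s_0 = 2.790000: f = -3.215900, f' = 5.580000 → s_1 = 2.790000 - (-3.215900)/(5.580000) = 3.366326
s_1 = 3.366326: f = 0.332152, f' = 6.732652 → s_2 = 3.366326 - (0.332152)/(6.732652) = 3.316992
s_2 = 3.316992: f = 0.002434, f' = 6.633983 → s_3 = 3.316992 - (0.002434)/(6.633983) = 3.316625

3.3166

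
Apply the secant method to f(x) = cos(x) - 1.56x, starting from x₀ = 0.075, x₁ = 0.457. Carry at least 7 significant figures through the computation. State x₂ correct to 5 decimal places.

f(x_0) = 0.880189, f(x_1) = 0.184460
x_2 = 0.457000 - (0.184460)·(0.457000 - 0.075000)/(0.184460 - (0.880189)) = 0.558281; f(x_2) = -0.022751

0.55828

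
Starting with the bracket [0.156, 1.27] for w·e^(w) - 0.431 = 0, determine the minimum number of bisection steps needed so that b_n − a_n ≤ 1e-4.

14

Initial width b − a = 1.27 − 0.156 = 1.114000.
After n steps the width is (b−a)/2^n; need (b−a)/2^n ≤ 1e-4.
So n ≥ log₂(1.114000/1e-4) = log₂(11140.0000) ≈ 13.4435.
Hence n = 14.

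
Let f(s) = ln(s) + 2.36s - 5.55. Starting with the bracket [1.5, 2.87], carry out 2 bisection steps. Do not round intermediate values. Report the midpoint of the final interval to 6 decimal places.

f(1.500000) = -1.604535, f(2.870000) = 2.277512 (opposite signs)
step 1: m = 2.185000, f(m) = 0.388216 > 0 → root in [1.500000, 2.185000]
step 2: m = 1.842500, f(m) = -0.590577 < 0 → root in [1.842500, 2.185000]
Midpoint of [1.842500, 2.185000] = 2.013750

2.013750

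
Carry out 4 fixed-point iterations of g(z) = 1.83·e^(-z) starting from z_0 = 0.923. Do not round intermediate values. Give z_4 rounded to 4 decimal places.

z_1 = g(0.923000) = 0.727105
z_2 = g(0.727105) = 0.884450
z_3 = g(0.884450) = 0.755682
z_4 = g(0.755682) = 0.859533

0.8595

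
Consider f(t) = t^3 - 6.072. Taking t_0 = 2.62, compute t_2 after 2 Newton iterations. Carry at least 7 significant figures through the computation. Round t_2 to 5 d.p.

1.84664

Newton update: t ← t − f(t)/f'(t).
f'(t) = 3t^2
t_0 = 2.620000: f = 11.912728, f' = 20.593200 → t_1 = 2.620000 - (11.912728)/(20.593200) = 2.041521
t_1 = 2.041521: f = 2.436671, f' = 12.503427 → t_2 = 2.041521 - (2.436671)/(12.503427) = 1.846641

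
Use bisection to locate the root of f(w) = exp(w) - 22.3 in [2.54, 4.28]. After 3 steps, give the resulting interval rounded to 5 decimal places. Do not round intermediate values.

[2.97500, 3.19250]

f(2.540000) = -9.620329, f(4.280000) = 49.940440 (opposite signs)
step 1: m = 3.410000, f(m) = 7.965244 > 0 → root in [2.540000, 3.410000]
step 2: m = 2.975000, f(m) = -2.710377 < 0 → root in [2.975000, 3.410000]
step 3: m = 3.192500, f(m) = 2.049224 > 0 → root in [2.975000, 3.192500]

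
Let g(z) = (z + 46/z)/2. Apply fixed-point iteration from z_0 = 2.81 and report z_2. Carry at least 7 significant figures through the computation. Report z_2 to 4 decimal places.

7.1933

z_1 = g(2.810000) = 9.590053
z_2 = g(9.590053) = 7.193345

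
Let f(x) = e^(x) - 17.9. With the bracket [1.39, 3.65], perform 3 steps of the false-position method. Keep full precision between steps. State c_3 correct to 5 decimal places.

f(1.390000) = -13.885150, f(3.650000) = 20.574666
step 1: c = 2.300639, f(c) = -7.919446 < 0 → new bracket [2.300639, 3.650000]
step 2: c = 2.675670, f(c) = -3.377920 < 0 → new bracket [2.675670, 3.650000]
step 3: c = 2.813075, f(c) = -1.238921 < 0 → new bracket [2.813075, 3.650000]

2.81308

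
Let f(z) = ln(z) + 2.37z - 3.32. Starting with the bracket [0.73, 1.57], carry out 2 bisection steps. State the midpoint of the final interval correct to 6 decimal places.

1.255000

f(0.730000) = -1.904611, f(1.570000) = 0.851976 (opposite signs)
step 1: m = 1.150000, f(m) = -0.454738 < 0 → root in [1.150000, 1.570000]
step 2: m = 1.360000, f(m) = 0.210685 > 0 → root in [1.150000, 1.360000]
Midpoint of [1.150000, 1.360000] = 1.255000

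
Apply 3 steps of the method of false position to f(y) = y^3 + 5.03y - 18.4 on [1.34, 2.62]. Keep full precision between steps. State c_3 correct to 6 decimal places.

2.014676

f(1.340000) = -9.253696, f(2.620000) = 12.763328
step 1: c = 1.877981, f(c) = -2.330475 < 0 → new bracket [1.877981, 2.620000]
step 2: c = 1.992548, f(c) = -0.466575 < 0 → new bracket [1.992548, 2.620000]
step 3: c = 2.014676, f(c) = -0.088770 < 0 → new bracket [2.014676, 2.620000]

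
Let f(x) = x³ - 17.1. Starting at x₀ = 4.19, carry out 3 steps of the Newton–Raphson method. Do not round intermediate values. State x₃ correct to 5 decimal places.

2.57923

f'(x) = 3x²
x_0 = 4.190000: f = 56.460059, f' = 52.668300 → x_1 = 4.190000 - (56.460059)/(52.668300) = 3.118007
x_1 = 3.118007: f = 13.213158, f' = 29.165899 → x_2 = 3.118007 - (13.213158)/(29.165899) = 2.664972
x_2 = 2.664972: f = 1.826840, f' = 21.306233 → x_3 = 2.664972 - (1.826840)/(21.306233) = 2.579230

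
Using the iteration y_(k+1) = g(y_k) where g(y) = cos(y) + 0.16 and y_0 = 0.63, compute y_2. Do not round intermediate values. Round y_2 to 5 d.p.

0.72693

y_1 = g(0.630000) = 0.968028
y_2 = g(0.968028) = 0.726926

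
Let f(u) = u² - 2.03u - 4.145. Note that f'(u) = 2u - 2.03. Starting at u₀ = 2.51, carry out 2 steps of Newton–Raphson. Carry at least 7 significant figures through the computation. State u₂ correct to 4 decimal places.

3.2983

Newton update: u ← u − f(u)/f'(u).
u_0 = 2.510000: f = -2.940200, f' = 2.990000 → u_1 = 2.510000 - (-2.940200)/(2.990000) = 3.493344
u_1 = 3.493344: f = 0.966966, f' = 4.956689 → u_2 = 3.493344 - (0.966966)/(4.956689) = 3.298261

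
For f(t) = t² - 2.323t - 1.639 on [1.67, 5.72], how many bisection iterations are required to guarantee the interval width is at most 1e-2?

9

Initial width b − a = 5.72 − 1.67 = 4.050000.
After n steps the width is (b−a)/2^n; need (b−a)/2^n ≤ 1e-2.
So n ≥ log₂(4.050000/1e-2) = log₂(405.0000) ≈ 8.6618.
Hence n = 9.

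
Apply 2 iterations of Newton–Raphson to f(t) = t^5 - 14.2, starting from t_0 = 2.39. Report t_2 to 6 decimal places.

1.777074

f'(t) = 5t^4
t_0 = 2.390000: f = 63.781127, f' = 163.140432 → t_1 = 2.390000 - (63.781127)/(163.140432) = 1.999042
t_1 = 1.999042: f = 17.723399, f' = 79.846762 → t_2 = 1.999042 - (17.723399)/(79.846762) = 1.777074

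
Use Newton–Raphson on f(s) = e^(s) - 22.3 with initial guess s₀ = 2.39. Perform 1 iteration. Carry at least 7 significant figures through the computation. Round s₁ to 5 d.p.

3.43334

Newton update: s ← s − f(s)/f'(s).
f'(s) = e^(s)
s_0 = 2.390000: f = -11.386506, f' = 10.913494 → s_1 = 2.390000 - (-11.386506)/(10.913494) = 3.433342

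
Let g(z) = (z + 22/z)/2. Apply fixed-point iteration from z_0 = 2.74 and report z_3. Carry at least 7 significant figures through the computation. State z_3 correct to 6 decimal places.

z_1 = g(2.740000) = 5.384599
z_2 = g(5.384599) = 4.735163
z_3 = g(4.735163) = 4.690627

4.690627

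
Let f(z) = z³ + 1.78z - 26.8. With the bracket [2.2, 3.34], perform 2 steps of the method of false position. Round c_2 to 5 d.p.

f(2.200000) = -12.236000, f(3.340000) = 16.404904
step 1: c = 2.687032, f(c) = -2.616331 < 0 → new bracket [2.687032, 3.340000]
step 2: c = 2.776846, f(c) = -0.445294 < 0 → new bracket [2.776846, 3.340000]

2.77685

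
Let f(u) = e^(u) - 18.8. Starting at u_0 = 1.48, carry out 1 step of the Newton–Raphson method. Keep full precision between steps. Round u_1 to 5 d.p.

4.75959

f'(u) = e^(u)
u_0 = 1.480000: f = -14.407054, f' = 4.392946 → u_1 = 1.480000 - (-14.407054)/(4.392946) = 4.759589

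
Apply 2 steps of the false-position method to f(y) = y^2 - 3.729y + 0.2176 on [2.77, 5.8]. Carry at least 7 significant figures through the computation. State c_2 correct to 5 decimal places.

3.51190

f(2.770000) = -2.438830, f(5.800000) = 12.229400
step 1: c = 3.273786, f(c) = -1.272672 < 0 → new bracket [3.273786, 5.800000]
step 2: c = 3.511901, f(c) = -0.544830 < 0 → new bracket [3.511901, 5.800000]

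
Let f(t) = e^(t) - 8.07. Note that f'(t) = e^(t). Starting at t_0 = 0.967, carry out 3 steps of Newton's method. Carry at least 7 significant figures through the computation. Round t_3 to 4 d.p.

Newton update: t ← t − f(t)/f'(t).
t_0 = 0.967000: f = -5.439958, f' = 2.630042 → t_1 = 0.967000 - (-5.439958)/(2.630042) = 3.035391
t_1 = 3.035391: f = 12.739123, f' = 20.809123 → t_2 = 3.035391 - (12.739123)/(20.809123) = 2.423202
t_2 = 2.423202: f = 3.211928, f' = 11.281928 → t_3 = 2.423202 - (3.211928)/(11.281928) = 2.138505

2.1385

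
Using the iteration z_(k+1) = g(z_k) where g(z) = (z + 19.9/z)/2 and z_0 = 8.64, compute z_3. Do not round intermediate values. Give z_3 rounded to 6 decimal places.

4.461898

z_1 = g(8.640000) = 5.471620
z_2 = g(5.471620) = 4.554284
z_3 = g(4.554284) = 4.461898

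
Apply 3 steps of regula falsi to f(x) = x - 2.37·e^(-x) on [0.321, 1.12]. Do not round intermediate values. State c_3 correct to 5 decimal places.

False-position update: c = (a·f(b) − b·f(a))/(f(b) − f(a)); replace the endpoint whose sign matches f(c).
f(0.321000) = -1.398253, f(1.120000) = 0.346717
step 1: c = 0.961243, f(c) = 0.054913 > 0 → new bracket [0.321000, 0.961243]
step 2: c = 0.937049, f(c) = 0.008524 > 0 → new bracket [0.321000, 0.937049]
step 3: c = 0.933316, f(c) = 0.001319 > 0 → new bracket [0.321000, 0.933316]

0.93332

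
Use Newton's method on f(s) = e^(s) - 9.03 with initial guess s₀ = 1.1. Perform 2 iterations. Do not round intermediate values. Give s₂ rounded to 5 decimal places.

2.51026

f'(s) = e^(s)
s_0 = 1.100000: f = -6.025834, f' = 3.004166 → s_1 = 1.100000 - (-6.025834)/(3.004166) = 3.105826
s_1 = 3.105826: f = 13.297651, f' = 22.327651 → s_2 = 3.105826 - (13.297651)/(22.327651) = 2.510257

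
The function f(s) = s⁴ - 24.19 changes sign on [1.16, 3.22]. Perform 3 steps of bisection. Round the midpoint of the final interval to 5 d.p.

2.31875

f(1.160000) = -22.379361, f(3.220000) = 83.313719 (opposite signs)
step 1: m = 2.190000, f(m) = -1.187425 < 0 → root in [2.190000, 3.220000]
step 2: m = 2.705000, f(m) = 29.348855 > 0 → root in [2.190000, 2.705000]
step 3: m = 2.447500, f(m) = 11.693170 > 0 → root in [2.190000, 2.447500]
Midpoint of [2.190000, 2.447500] = 2.318750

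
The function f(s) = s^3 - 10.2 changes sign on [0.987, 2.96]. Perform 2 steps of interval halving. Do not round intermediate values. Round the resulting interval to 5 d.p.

f(0.987000) = -9.238495, f(2.960000) = 15.734336 (opposite signs)
step 1: m = 1.973500, f(m) = -2.513805 < 0 → root in [1.973500, 2.960000]
step 2: m = 2.466750, f(m) = 4.809817 > 0 → root in [1.973500, 2.466750]

[1.97350, 2.46675]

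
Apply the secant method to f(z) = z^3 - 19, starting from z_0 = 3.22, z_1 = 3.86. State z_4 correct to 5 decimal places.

2.67177

Secant update: z_(k+1) = z_k − f(z_k)·(z_k − z_(k-1))/(f(z_k) − f(z_(k-1))).
f(z_0) = 14.386248, f(z_1) = 38.512456
z_2 = 3.860000 - (38.512456)·(3.860000 - 3.220000)/(38.512456 - (14.386248)) = 2.838374; f(z_2) = 3.866972
z_3 = 2.838374 - (3.866972)·(2.838374 - 3.860000)/(3.866972 - (38.512456)) = 2.724344; f(z_3) = 1.220224
z_4 = 2.724344 - (1.220224)·(2.724344 - 2.838374)/(1.220224 - (3.866972)) = 2.671774; f(z_4) = 0.072120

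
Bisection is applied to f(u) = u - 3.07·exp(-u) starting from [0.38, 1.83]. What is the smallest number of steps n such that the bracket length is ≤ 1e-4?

Initial width b − a = 1.83 − 0.38 = 1.450000.
After n steps the width is (b−a)/2^n; need (b−a)/2^n ≤ 1e-4.
So n ≥ log₂(1.450000/1e-4) = log₂(14500.0000) ≈ 13.8238.
Hence n = 14.

14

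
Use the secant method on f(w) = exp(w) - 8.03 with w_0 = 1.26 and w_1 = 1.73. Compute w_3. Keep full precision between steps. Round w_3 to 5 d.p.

2.05105

f(w_0) = -4.504579, f(w_1) = -2.389346
w_2 = 1.730000 - (-2.389346)·(1.730000 - 1.260000)/(-2.389346 - (-4.504579)) = 2.260907; f(w_2) = 1.561789
w_3 = 2.260907 - (1.561789)·(2.260907 - 1.730000)/(1.561789 - (-2.389346)) = 2.051052; f(w_3) = -0.253919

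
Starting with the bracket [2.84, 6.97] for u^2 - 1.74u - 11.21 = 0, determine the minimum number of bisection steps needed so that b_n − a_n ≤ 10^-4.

Initial width b − a = 6.97 − 2.84 = 4.130000.
After n steps the width is (b−a)/2^n; need (b−a)/2^n ≤ 10^-4.
So n ≥ log₂(4.130000/10^-4) = log₂(41300.0000) ≈ 15.3339.
Hence n = 16.

16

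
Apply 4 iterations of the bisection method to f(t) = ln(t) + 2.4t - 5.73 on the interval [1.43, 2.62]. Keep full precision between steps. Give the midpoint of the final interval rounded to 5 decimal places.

2.06219

f(1.430000) = -1.940326, f(2.620000) = 1.521174 (opposite signs)
step 1: m = 2.025000, f(m) = -0.164430 < 0 → root in [2.025000, 2.620000]
step 2: m = 2.322500, f(m) = 0.686644 > 0 → root in [2.025000, 2.322500]
step 3: m = 2.173750, f(m) = 0.263454 > 0 → root in [2.025000, 2.173750]
step 4: m = 2.099375, f(m) = 0.050140 > 0 → root in [2.025000, 2.099375]
Midpoint of [2.025000, 2.099375] = 2.062188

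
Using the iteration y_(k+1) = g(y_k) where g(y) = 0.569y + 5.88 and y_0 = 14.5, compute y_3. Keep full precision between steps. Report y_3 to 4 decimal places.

y_1 = g(14.500000) = 14.130500
y_2 = g(14.130500) = 13.920254
y_3 = g(13.920254) = 13.800625

13.8006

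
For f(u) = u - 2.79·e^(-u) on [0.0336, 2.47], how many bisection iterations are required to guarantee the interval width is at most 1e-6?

Initial width b − a = 2.47 − 0.0336 = 2.436400.
After n steps the width is (b−a)/2^n; need (b−a)/2^n ≤ 1e-6.
So n ≥ log₂(2.436400/1e-6) = log₂(2436400.0000) ≈ 21.2163.
Hence n = 22.

22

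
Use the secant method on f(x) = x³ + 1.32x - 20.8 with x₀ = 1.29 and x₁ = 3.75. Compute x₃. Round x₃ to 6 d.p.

2.403216

f(x_0) = -16.950511, f(x_1) = 36.884375
x_2 = 3.750000 - (36.884375)·(3.750000 - 1.290000)/(36.884375 - (-16.950511)) = 2.064558; f(x_2) = -9.274808
x_3 = 2.064558 - (-9.274808)·(2.064558 - 3.750000)/(-9.274808 - (36.884375)) = 2.403216; f(x_3) = -3.748114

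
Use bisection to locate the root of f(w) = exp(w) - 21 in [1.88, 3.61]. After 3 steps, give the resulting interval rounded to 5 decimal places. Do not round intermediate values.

f(1.880000) = -14.446495, f(3.610000) = 15.966053 (opposite signs)
step 1: m = 2.745000, f(m) = -5.435386 < 0 → root in [2.745000, 3.610000]
step 2: m = 3.177500, f(m) = 2.986712 > 0 → root in [2.745000, 3.177500]
step 3: m = 2.961250, f(m) = -1.677891 < 0 → root in [2.961250, 3.177500]

[2.96125, 3.17750]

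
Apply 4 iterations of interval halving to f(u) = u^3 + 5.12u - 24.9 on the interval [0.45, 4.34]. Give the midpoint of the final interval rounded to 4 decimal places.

f(0.450000) = -22.504875, f(4.340000) = 79.067304 (opposite signs)
step 1: m = 2.395000, f(m) = 1.100180 > 0 → root in [0.450000, 2.395000]
step 2: m = 1.422500, f(m) = -14.738362 < 0 → root in [1.422500, 2.395000]
step 3: m = 1.908750, f(m) = -8.173000 < 0 → root in [1.908750, 2.395000]
step 4: m = 2.151875, f(m) = -3.918001 < 0 → root in [2.151875, 2.395000]
Midpoint of [2.151875, 2.395000] = 2.273438

2.2734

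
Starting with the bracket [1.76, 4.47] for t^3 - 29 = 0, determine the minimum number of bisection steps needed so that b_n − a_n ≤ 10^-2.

9

Initial width b − a = 4.47 − 1.76 = 2.710000.
After n steps the width is (b−a)/2^n; need (b−a)/2^n ≤ 10^-2.
So n ≥ log₂(2.710000/10^-2) = log₂(271.0000) ≈ 8.0821.
Hence n = 9.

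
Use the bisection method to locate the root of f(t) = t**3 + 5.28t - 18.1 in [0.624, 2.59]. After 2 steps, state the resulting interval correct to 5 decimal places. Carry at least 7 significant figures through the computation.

[1.60700, 2.09850]

f(0.624000) = -14.562309, f(2.590000) = 12.949179 (opposite signs)
step 1: m = 1.607000, f(m) = -5.465044 < 0 → root in [1.607000, 2.590000]
step 2: m = 2.098500, f(m) = 2.221249 > 0 → root in [1.607000, 2.098500]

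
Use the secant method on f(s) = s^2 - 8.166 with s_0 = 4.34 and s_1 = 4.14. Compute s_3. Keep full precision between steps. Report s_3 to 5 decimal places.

2.89743

f(s_0) = 10.669600, f(s_1) = 8.973600
s_2 = 4.140000 - (8.973600)·(4.140000 - 4.340000)/(8.973600 - (10.669600)) = 3.081792; f(s_2) = 1.331445
s_3 = 3.081792 - (1.331445)·(3.081792 - 4.140000)/(1.331445 - (8.973600)) = 2.897428; f(s_3) = 0.229087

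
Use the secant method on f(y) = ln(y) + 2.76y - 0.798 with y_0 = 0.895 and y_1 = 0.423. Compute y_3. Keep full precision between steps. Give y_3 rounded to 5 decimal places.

f(y_0) = 1.561268, f(y_1) = -0.490903
y_2 = 0.423000 - (-0.490903)·(0.423000 - 0.895000)/(-0.490903 - (1.561268)) = 0.535908; f(y_2) = 0.057313
y_3 = 0.535908 - (0.057313)·(0.535908 - 0.423000)/(0.057313 - (-0.490903)) = 0.524104; f(y_3) = 0.002462

0.52410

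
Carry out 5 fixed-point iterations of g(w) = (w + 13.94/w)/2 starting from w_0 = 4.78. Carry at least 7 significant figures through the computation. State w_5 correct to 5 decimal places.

3.73363

w_1 = g(4.780000) = 3.848159
w_2 = g(3.848159) = 3.735335
w_3 = g(3.735335) = 3.733631
w_4 = g(3.733631) = 3.733631
w_5 = g(3.733631) = 3.733631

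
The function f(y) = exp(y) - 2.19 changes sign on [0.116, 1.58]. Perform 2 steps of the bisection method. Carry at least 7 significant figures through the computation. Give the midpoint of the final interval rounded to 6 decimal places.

f(0.116000) = -1.067004, f(1.580000) = 2.664956 (opposite signs)
step 1: m = 0.848000, f(m) = 0.144972 > 0 → root in [0.116000, 0.848000]
step 2: m = 0.482000, f(m) = -0.570690 < 0 → root in [0.482000, 0.848000]
Midpoint of [0.482000, 0.848000] = 0.665000

0.665000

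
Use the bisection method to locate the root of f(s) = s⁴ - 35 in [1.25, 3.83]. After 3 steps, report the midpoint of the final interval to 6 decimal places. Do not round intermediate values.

2.378750

f(1.250000) = -32.558594, f(3.830000) = 180.176627 (opposite signs)
step 1: m = 2.540000, f(m) = 6.623143 > 0 → root in [1.250000, 2.540000]
step 2: m = 1.895000, f(m) = -22.104539 < 0 → root in [1.895000, 2.540000]
step 3: m = 2.217500, f(m) = -10.820099 < 0 → root in [2.217500, 2.540000]
Midpoint of [2.217500, 2.540000] = 2.378750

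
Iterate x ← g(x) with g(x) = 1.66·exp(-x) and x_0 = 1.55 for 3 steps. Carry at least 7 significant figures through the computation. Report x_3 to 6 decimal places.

0.516727

x_1 = g(1.550000) = 0.352332
x_2 = g(0.352332) = 1.167058
x_3 = g(1.167058) = 0.516727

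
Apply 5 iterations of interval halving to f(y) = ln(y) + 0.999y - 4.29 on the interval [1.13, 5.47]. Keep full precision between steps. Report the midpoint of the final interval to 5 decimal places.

f(1.130000) = -3.038912, f(5.470000) = 2.873809 (opposite signs)
step 1: m = 3.300000, f(m) = 0.200622 > 0 → root in [1.130000, 3.300000]
step 2: m = 2.215000, f(m) = -1.281963 < 0 → root in [2.215000, 3.300000]
step 3: m = 2.757500, f(m) = -0.520933 < 0 → root in [2.757500, 3.300000]
step 4: m = 3.028750, f(m) = -0.156129 < 0 → root in [3.028750, 3.300000]
step 5: m = 3.164375, f(m) = 0.023166 > 0 → root in [3.028750, 3.164375]
Midpoint of [3.028750, 3.164375] = 3.096562

3.09656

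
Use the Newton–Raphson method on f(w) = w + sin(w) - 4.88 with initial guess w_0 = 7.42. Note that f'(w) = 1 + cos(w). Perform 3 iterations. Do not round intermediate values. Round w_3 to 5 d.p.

w_0 = 7.420000: f = 3.447299, f' = 1.420487 → w_1 = 7.420000 - (3.447299)/(1.420487) = 4.993157
w_1 = 4.993157: f = -0.847686, f' = 1.277093 → w_2 = 4.993157 - (-0.847686)/(1.277093) = 5.656919
w_2 = 5.656919: f = 0.190795, f' = 1.810222 → w_3 = 5.656919 - (0.190795)/(1.810222) = 5.551520

5.55152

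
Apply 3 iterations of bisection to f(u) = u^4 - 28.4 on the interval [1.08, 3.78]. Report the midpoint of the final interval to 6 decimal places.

f(1.080000) = -27.039511, f(3.780000) = 175.758375 (opposite signs)
step 1: m = 2.430000, f(m) = 6.467844 > 0 → root in [1.080000, 2.430000]
step 2: m = 1.755000, f(m) = -18.913446 < 0 → root in [1.755000, 2.430000]
step 3: m = 2.092500, f(m) = -9.228245 < 0 → root in [2.092500, 2.430000]
Midpoint of [2.092500, 2.430000] = 2.261250

2.261250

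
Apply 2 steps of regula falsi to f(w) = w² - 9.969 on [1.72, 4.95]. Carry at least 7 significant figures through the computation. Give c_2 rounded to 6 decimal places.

f(1.720000) = -7.010600, f(4.950000) = 14.533500
step 1: c = 2.771064, f(c) = -2.290202 < 0 → new bracket [2.771064, 4.950000]
step 2: c = 3.067682, f(c) = -0.558328 < 0 → new bracket [3.067682, 4.950000]

3.067682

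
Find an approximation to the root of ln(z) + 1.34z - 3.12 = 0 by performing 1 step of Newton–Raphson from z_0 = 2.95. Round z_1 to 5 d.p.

f'(z) = 1/z + 1.34
z_0 = 2.950000: f = 1.914805, f' = 1.678983 → z_1 = 2.950000 - (1.914805)/(1.678983) = 1.809545

1.80954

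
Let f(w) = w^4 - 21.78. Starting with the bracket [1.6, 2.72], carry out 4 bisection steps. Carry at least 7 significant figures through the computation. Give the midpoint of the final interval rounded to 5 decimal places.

f(1.600000) = -15.226400, f(2.720000) = 32.956323 (opposite signs)
step 1: m = 2.160000, f(m) = -0.012177 < 0 → root in [2.160000, 2.720000]
step 2: m = 2.440000, f(m) = 13.665353 > 0 → root in [2.160000, 2.440000]
step 3: m = 2.300000, f(m) = 6.204100 > 0 → root in [2.160000, 2.300000]
step 4: m = 2.230000, f(m) = 2.949734 > 0 → root in [2.160000, 2.230000]
Midpoint of [2.160000, 2.230000] = 2.195000

2.19500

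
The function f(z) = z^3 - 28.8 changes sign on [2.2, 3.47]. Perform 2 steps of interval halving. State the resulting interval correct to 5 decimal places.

f(2.200000) = -18.152000, f(3.470000) = 12.981923 (opposite signs)
step 1: m = 2.835000, f(m) = -6.014467 < 0 → root in [2.835000, 3.470000]
step 2: m = 3.152500, f(m) = 2.530353 > 0 → root in [2.835000, 3.152500]

[2.83500, 3.15250]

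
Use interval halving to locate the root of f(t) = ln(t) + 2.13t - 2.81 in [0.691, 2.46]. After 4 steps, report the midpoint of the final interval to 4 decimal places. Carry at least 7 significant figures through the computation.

1.1885

f(0.691000) = -1.707785, f(2.460000) = 3.329961 (opposite signs)
step 1: m = 1.575500, f(m) = 1.000388 > 0 → root in [0.691000, 1.575500]
step 2: m = 1.133250, f(m) = -0.271088 < 0 → root in [1.133250, 1.575500]
step 3: m = 1.354375, f(m) = 0.378159 > 0 → root in [1.133250, 1.354375]
step 4: m = 1.243812, f(m) = 0.057502 > 0 → root in [1.133250, 1.243812]
Midpoint of [1.133250, 1.243812] = 1.188531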